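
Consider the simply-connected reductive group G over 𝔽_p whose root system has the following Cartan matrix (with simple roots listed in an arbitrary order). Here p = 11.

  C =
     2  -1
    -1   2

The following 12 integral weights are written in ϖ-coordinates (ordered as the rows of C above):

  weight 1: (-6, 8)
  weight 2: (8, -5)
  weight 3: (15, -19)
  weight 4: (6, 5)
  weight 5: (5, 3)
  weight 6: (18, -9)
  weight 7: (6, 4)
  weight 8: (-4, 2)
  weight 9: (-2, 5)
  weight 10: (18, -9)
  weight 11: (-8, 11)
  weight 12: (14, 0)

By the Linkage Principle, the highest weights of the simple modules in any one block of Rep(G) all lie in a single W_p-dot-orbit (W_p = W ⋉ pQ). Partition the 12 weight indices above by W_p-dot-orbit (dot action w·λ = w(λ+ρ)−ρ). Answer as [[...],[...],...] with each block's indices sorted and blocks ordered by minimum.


Root system A_2: the 2×2 matrix C matches after relabeling.

Folding the 12 weights λ_j+ρ into Ā_11 (reps in the given 2-coord order):

  [1] (5, 4) · [2] (5, 4) · [3] (5, 4) · [4] (5, 4) · [5] (6, 4) · [6] (3, 0) · [7] (6, 4) · [8] (3, 0) · [9] (1, 5) · [10] (3, 0) · [11] (6, 4) · [12] (6, 4)

Grouping the 12 weights by Ā_11-representative: 4 linkage classes.

[[1, 2, 3, 4], [5, 7, 11, 12], [6, 8, 10], [9]]


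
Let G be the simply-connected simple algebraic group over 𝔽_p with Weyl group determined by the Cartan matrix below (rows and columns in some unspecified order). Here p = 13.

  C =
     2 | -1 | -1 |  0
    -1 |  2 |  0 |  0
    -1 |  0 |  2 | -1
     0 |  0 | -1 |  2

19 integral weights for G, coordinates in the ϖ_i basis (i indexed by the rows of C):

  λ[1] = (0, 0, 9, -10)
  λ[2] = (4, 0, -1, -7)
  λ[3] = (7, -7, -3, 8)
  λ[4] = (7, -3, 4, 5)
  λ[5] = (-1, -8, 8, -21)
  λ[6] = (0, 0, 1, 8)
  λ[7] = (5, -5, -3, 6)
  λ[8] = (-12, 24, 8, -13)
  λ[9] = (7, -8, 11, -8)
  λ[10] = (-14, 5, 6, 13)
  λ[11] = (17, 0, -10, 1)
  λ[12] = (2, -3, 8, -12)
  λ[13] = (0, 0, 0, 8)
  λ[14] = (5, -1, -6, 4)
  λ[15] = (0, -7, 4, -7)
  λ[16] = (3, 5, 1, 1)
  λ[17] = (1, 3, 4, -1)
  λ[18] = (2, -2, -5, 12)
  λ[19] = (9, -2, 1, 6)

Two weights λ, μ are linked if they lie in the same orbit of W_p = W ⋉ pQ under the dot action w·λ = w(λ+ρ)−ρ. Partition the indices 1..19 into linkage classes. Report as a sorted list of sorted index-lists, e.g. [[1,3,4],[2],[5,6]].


Root system A_4: the 4×4 matrix C matches after relabeling.

λ_j+ρ reflected into Ā_13 (⟨·,θ^∨⟩≤13); 4-tuples as given:

  [1] (1, 1, 1, 9)
  [2] (1, 0, 5, 0)
  [3] (0, 4, 2, 5)
  [4] (2, 4, 5, 0)
  [5] (0, 4, 2, 5)
  [6] (1, 1, 2, 9)
  [7] (0, 4, 2, 5)
  [8] (1, 1, 1, 9)
  [9] (1, 0, 5, 0)
  [10] (1, 0, 5, 0)
  [11] (4, 5, 2, 1)
  [12] (1, 1, 1, 9)
  [13] (1, 1, 1, 9)
  [14] (1, 0, 5, 0)
  [15] (1, 0, 5, 0)
  [16] (4, 5, 2, 1)
  [17] (2, 4, 5, 0)
  [18] (1, 1, 2, 9)
  [19] (4, 5, 2, 1)

These 19 weights hit 6 W_13-dot-orbits; sizes (4, 5, 3, 2, 2, 3):

[[1, 8, 12, 13], [2, 9, 10, 14, 15], [3, 5, 7], [4, 17], [6, 18], [11, 16, 19]]


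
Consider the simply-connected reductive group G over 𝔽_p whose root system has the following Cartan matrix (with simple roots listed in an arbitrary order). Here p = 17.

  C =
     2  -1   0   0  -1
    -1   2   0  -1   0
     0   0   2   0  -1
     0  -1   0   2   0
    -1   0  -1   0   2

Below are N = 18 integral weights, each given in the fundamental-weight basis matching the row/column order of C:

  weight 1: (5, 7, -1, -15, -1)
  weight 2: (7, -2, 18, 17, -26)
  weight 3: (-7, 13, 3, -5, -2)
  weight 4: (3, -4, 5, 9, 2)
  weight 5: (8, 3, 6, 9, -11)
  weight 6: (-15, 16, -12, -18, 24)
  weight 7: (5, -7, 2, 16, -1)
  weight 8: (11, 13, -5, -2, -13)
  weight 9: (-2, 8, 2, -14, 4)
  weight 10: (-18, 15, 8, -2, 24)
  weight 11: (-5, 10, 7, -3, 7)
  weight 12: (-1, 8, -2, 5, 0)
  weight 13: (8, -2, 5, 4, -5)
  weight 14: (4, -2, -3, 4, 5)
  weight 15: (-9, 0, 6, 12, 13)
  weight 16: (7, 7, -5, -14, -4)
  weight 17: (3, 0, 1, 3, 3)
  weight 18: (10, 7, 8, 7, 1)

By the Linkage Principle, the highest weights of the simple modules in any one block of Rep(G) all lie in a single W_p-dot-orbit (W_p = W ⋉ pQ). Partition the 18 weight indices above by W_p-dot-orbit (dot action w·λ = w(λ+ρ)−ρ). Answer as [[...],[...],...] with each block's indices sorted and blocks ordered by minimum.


A_5 Cartan matrix, 5 simple roots permuted; ρ=(1,1,1,1,1).

Folding the 18 weights λ_j+ρ into Ā_17 (reps in the given 5-coord order):

    λ_1 → (0, 6, 0, 8, 0)
    λ_2 → (0, 9, 1, 6, 0)
    λ_3 → (1, 3, 3, 4, 3)
    λ_4 → (1, 3, 3, 4, 3)
    λ_5 → (1, 3, 3, 4, 3)
    λ_6 → (0, 6, 0, 8, 0)
    λ_7 → (0, 6, 0, 8, 0)
    λ_8 → (4, 1, 3, 8, 0)
    λ_9 → (4, 1, 3, 8, 0)
    λ_10 → (0, 9, 1, 6, 0)
    λ_11 → (4, 1, 2, 4, 4)
    λ_12 → (0, 9, 1, 6, 0)
    λ_13 → (4, 1, 2, 4, 4)
    λ_14 → (4, 1, 2, 4, 4)
    λ_15 → (1, 3, 3, 4, 3)
    λ_16 → (4, 1, 3, 8, 0)
    λ_17 → (4, 1, 2, 4, 4)
    λ_18 → (4, 1, 2, 4, 4)

These 18 weights hit 5 W_17-dot-orbits; sizes (3, 3, 4, 3, 5):

[[1, 6, 7], [2, 10, 12], [3, 4, 5, 15], [8, 9, 16], [11, 13, 14, 17, 18]]


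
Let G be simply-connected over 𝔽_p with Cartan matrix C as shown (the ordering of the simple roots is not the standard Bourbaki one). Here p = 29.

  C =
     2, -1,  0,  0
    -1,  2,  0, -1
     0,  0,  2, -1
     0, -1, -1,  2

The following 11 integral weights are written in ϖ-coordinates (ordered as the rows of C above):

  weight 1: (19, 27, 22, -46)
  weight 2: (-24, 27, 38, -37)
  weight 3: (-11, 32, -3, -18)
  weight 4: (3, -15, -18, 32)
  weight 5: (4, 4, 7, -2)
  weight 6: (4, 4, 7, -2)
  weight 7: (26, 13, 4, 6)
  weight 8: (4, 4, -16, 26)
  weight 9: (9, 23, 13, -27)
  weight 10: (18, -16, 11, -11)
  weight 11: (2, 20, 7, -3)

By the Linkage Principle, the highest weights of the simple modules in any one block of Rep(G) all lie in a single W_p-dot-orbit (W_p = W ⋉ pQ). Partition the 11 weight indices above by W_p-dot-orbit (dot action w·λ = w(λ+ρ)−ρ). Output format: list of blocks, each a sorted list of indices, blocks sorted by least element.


Cartan matrix: type A_4 (|W|=120); un-permuting the 4 rows.

W_29-reps of the 11 weights in Ā_29 (same 4-coord order as C):

  [1] (16, 1, 3, 6) · [2] (2, 19, 5, 2) · [3] (6, 4, 13, 2) · [4] (6, 4, 13, 2) · [5] (5, 4, 7, 1) · [6] (5, 4, 7, 1) · [7] (3, 2, 7, 12) · [8] (3, 2, 7, 12) · [9] (3, 2, 7, 12) · [10] (6, 4, 13, 2) · [11] (2, 19, 5, 2)

Partition of {1..11} into 5 W_29-dot-orbits:

[[1], [2, 11], [3, 4, 10], [5, 6], [7, 8, 9]]


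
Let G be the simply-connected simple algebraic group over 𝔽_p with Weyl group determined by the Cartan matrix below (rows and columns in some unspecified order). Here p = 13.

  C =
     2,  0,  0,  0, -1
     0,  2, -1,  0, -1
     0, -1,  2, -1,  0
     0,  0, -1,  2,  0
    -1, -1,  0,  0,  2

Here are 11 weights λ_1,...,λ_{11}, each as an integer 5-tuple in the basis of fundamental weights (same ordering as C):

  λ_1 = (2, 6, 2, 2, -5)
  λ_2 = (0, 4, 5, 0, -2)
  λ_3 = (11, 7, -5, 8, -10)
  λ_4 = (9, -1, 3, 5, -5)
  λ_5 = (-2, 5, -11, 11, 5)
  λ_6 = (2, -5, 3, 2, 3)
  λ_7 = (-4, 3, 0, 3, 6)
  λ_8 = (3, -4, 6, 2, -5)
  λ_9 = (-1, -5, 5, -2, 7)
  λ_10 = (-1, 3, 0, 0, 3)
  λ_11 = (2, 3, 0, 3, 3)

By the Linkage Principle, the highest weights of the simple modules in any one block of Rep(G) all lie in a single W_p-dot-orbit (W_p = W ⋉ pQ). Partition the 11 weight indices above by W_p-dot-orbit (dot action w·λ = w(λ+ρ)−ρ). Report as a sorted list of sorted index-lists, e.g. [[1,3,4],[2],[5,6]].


Dynkin diagram of C (from the 8 off-diagonal −1 entries): A_5.

Alcove-folded reps (p=13, 11 weights, presented ϖ-order):

  [1] (1, 3, 3, 3, 3) · [2] (0, 4, 6, 1, 1) · [3] (0, 4, 1, 1, 4) · [4] (3, 4, 0, 3, 0) · [5] (0, 4, 6, 1, 1) · [6] (3, 4, 0, 3, 0) · [7] (0, 4, 1, 1, 4) · [8] (3, 4, 0, 3, 0) · [9] (0, 4, 1, 1, 4) · [10] (0, 4, 1, 1, 4) · [11] (0, 4, 1, 1, 4)

Grouping the 11 weights by Ā_13-representative: 4 linkage classes.

[[1], [2, 5], [3, 7, 9, 10, 11], [4, 6, 8]]


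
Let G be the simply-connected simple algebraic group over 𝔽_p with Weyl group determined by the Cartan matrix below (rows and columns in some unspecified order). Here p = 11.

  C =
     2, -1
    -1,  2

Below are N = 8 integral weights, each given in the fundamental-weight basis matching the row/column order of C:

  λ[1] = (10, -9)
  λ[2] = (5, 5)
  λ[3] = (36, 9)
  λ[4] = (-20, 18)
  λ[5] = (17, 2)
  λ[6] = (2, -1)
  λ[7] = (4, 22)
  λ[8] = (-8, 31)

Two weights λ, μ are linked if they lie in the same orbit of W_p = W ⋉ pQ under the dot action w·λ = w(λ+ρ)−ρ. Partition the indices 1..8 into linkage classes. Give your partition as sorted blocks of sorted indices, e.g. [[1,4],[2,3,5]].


Dynkin diagram of C (from the 2 off-diagonal −1 entries): A_2.

Ā_11 reps of the 8 weights (A_2, coords as presented):

  1: (3, 8)
  2: (5, 5)
  3: (1, 7)
  4: (3, 8)
  5: (1, 7)
  6: (3, 0)
  7: (5, 5)
  8: (1, 7)

Grouping the 8 weights by Ā_11-representative: 4 linkage classes.

[[1, 4], [2, 7], [3, 5, 8], [6]]


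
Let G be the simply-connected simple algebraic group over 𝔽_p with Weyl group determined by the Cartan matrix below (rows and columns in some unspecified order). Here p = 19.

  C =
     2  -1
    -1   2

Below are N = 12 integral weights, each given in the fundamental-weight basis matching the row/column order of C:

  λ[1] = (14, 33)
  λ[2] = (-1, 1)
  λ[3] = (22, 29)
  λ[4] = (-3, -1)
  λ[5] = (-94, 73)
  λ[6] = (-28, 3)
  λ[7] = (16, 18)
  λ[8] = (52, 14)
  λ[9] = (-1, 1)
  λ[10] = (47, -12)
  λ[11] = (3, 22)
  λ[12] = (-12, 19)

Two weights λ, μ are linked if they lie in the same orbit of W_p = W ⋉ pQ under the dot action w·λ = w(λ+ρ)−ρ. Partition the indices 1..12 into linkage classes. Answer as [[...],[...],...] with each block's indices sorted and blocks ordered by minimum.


Dynkin diagram of C (from the 2 off-diagonal −1 entries): A_2.

Alcove-folded reps (p=19, 12 weights, presented ϖ-order):

  1: (4, 11) · 2: (0, 2) · 3: (4, 11) · 4: (0, 2) · 5: (0, 2) · 6: (4, 11) · 7: (0, 2) · 8: (4, 11) · 9: (0, 2) · 10: (10, 8) · 11: (4, 11) · 12: (10, 8)

Grouping the 12 weights by Ā_19-representative: 3 linkage classes.

[[1, 3, 6, 8, 11], [2, 4, 5, 7, 9], [10, 12]]


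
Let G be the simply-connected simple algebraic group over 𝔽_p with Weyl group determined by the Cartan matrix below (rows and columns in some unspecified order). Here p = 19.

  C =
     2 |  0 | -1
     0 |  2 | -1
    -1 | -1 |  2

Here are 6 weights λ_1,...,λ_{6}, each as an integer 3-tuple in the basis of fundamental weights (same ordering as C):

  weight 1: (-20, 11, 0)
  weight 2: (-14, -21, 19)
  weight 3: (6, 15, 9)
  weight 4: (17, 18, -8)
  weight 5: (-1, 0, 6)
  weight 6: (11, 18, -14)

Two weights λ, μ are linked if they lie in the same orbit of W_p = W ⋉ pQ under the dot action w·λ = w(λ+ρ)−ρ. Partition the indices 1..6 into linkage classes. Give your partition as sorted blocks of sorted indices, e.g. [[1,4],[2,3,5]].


Dynkin diagram of C (from the 4 off-diagonal −1 entries): A_3.

Folding the 6 weights λ_j+ρ into Ā_19 (reps in the given 3-coord order):

  1: (1, 6, 12);  2: (1, 6, 12);  3: (7, 2, 3);  4: (0, 1, 7);  5: (0, 1, 7);  6: (1, 6, 12)

Linkage partition of the 6 weights (3 classes, p=19):

[[1, 2, 6], [3], [4, 5]]


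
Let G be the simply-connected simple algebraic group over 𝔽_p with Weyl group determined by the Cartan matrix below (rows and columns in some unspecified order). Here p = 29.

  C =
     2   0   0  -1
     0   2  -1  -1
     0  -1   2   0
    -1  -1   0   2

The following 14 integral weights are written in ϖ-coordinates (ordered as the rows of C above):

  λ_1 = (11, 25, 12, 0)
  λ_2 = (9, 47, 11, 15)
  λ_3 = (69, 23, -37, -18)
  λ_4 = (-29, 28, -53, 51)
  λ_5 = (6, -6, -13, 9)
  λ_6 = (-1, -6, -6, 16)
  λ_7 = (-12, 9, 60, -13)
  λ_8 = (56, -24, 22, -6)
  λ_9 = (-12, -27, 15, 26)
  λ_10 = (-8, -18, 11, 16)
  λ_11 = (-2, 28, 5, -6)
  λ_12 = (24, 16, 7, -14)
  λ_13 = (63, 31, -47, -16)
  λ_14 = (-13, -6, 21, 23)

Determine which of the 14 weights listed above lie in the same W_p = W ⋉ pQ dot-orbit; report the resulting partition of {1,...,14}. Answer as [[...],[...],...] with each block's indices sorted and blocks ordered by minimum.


A_4 Cartan matrix, 4 simple roots permuted; ρ=(1,1,1,1).

W_29-reps of the 14 weights in Ā_29 (same 4-coord order as C):

  [1] (1, 6, 10, 10) · [2] (1, 6, 10, 10) · [3] (0, 5, 5, 7) · [4] (1, 23, 0, 0) · [5] (0, 5, 5, 7) · [6] (0, 5, 5, 7) · [7] (1, 6, 10, 10) · [8] (1, 23, 0, 0) · [9] (1, 6, 10, 10) · [10] (0, 5, 5, 7) · [11] (1, 23, 0, 0) · [12] (4, 4, 0, 13) · [13] (0, 3, 6, 14) · [14] (0, 5, 5, 7)

These 14 weights hit 5 W_29-dot-orbits; sizes (4, 5, 3, 1, 1):

[[1, 2, 7, 9], [3, 5, 6, 10, 14], [4, 8, 11], [12], [13]]


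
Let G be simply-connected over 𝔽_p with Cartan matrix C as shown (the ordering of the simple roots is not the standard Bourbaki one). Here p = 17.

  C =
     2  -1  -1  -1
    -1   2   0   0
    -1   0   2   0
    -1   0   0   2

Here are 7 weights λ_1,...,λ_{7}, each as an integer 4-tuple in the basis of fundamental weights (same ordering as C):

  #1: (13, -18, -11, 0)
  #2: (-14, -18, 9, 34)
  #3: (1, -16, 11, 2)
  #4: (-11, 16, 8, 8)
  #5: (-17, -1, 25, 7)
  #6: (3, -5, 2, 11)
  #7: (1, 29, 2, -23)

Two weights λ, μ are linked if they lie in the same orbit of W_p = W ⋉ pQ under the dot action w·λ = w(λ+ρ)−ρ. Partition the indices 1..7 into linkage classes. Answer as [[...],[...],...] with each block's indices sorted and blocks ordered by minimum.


Type D_4, rank 4, |W|=192; reorder rows/cols to standard.

Ā_17 reps of the 7 weights (D_4, coords as presented):

  [1] (2, 2, 1, 10)
  [2] (2, 2, 1, 10)
  [3] (2, 2, 1, 10)
  [4] (0, 7, 1, 1)
  [5] (0, 7, 1, 1)
  [6] (2, 2, 1, 10)
  [7] (2, 2, 1, 10)

Grouping the 7 weights by Ā_17-representative: 2 linkage classes.

[[1, 2, 3, 6, 7], [4, 5]]


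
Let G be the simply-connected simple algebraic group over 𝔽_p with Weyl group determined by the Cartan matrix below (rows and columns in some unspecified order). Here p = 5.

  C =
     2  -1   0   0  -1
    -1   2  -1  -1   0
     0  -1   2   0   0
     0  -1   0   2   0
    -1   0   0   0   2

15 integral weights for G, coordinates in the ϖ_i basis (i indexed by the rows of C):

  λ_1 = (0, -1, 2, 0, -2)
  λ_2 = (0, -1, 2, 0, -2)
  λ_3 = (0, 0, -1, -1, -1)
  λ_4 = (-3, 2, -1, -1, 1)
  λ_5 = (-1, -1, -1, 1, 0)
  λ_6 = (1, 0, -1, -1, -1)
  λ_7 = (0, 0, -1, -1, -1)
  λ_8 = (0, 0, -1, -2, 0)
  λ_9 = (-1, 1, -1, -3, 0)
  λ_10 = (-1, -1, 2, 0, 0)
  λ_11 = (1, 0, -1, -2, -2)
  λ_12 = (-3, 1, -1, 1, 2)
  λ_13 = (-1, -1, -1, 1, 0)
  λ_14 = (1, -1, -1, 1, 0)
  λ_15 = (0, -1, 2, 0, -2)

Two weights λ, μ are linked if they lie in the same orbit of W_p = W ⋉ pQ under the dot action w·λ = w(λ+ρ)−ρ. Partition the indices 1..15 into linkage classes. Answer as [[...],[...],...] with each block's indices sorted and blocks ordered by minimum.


Dynkin diagram of C (from the 8 off-diagonal −1 entries): D_5.

λ_j+ρ reflected into Ā_5 (⟨·,θ^∨⟩≤5); 5-tuples as given:

  λ_1 → (0, 0, 3, 1, 1) · λ_2 → (0, 0, 3, 1, 1) · λ_3 → (1, 1, 0, 0, 0) · λ_4 → (1, 1, 0, 0, 0) · λ_5 → (0, 0, 0, 2, 1) · λ_6 → (1, 1, 0, 0, 0) · λ_7 → (1, 1, 0, 0, 0) · λ_8 → (1, 0, 0, 1, 1) · λ_9 → (0, 0, 0, 2, 1) · λ_10 → (0, 0, 3, 1, 1) · λ_11 → (1, 0, 0, 1, 1) · λ_12 → (0, 0, 0, 2, 1) · λ_13 → (0, 0, 0, 2, 1) · λ_14 → (0, 0, 0, 2, 1) · λ_15 → (0, 0, 3, 1, 1)

These 15 weights hit 4 W_5-dot-orbits; sizes (4, 4, 5, 2):

[[1, 2, 10, 15], [3, 4, 6, 7], [5, 9, 12, 13, 14], [8, 11]]


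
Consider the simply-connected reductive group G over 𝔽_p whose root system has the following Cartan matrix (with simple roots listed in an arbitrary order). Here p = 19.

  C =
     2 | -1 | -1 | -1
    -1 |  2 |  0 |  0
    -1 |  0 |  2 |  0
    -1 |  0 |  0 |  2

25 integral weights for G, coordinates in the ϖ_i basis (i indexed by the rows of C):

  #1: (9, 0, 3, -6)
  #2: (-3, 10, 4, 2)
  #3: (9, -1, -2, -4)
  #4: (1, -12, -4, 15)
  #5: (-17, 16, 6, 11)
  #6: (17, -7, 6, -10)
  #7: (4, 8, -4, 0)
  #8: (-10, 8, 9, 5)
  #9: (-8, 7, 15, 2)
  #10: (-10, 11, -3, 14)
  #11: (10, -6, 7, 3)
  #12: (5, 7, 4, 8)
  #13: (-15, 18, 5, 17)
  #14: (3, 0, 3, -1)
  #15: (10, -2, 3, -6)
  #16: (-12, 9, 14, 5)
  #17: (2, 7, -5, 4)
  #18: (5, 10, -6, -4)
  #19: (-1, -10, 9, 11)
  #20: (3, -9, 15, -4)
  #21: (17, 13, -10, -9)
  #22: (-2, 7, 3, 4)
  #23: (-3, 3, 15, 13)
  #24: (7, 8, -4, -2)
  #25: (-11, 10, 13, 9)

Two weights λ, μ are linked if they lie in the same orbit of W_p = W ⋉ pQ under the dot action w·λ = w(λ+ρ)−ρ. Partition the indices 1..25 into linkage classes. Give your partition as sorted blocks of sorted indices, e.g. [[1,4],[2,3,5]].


Cartan matrix: type D_4 (|W|=192); un-permuting the 4 rows.

Each λ_j+ρ reduced to Ā_19; 4-tuples below use C's row order:

  [1] (4, 1, 4, 5) · [2] (2, 9, 3, 1) · [3] (6, 0, 1, 3) · [4] (2, 1, 9, 4) · [5] (2, 1, 9, 4) · [6] (6, 0, 1, 3) · [7] (2, 9, 3, 1) · [8] (6, 0, 1, 3) · [9] (2, 1, 9, 4) · [10] (2, 1, 9, 4) · [11] (4, 1, 4, 0) · [12] (4, 1, 4, 0) · [13] (4, 1, 4, 0) · [14] (4, 1, 4, 0) · [15] (4, 1, 4, 5) · [16] (4, 1, 4, 5) · [17] (1, 7, 3, 4) · [18] (2, 9, 3, 1) · [19] (6, 0, 1, 3) · [20] (2, 1, 9, 4) · [21] (4, 1, 4, 5) · [22] (1, 7, 3, 4) · [23] (2, 9, 3, 1) · [24] (2, 9, 3, 1) · [25] (4, 1, 4, 0)

The 25 indices split into 6 linkage classes (same alcove rep ⇔ same W_19-dot-orbit):

[[1, 15, 16, 21], [2, 7, 18, 23, 24], [3, 6, 8, 19], [4, 5, 9, 10, 20], [11, 12, 13, 14, 25], [17, 22]]


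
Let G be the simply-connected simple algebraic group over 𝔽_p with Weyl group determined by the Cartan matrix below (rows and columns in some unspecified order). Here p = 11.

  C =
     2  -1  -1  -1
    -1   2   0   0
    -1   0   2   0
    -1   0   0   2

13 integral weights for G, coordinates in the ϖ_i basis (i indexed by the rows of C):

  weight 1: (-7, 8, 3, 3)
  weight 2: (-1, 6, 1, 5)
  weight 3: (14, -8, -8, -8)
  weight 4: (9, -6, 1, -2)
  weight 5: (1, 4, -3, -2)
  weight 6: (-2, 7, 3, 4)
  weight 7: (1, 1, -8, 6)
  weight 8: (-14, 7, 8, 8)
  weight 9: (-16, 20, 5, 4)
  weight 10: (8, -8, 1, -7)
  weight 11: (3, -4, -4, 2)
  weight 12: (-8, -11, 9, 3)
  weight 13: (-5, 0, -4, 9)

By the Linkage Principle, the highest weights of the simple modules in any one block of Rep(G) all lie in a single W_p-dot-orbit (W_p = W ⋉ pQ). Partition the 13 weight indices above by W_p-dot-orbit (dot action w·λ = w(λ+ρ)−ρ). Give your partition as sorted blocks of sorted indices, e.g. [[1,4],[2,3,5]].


Dynkin diagram of C (from the 6 off-diagonal −1 entries): D_4.

Ā_11 reps of the 13 weights (D_4, coords as presented):

  1: (2, 3, 2, 2) · 2: (2, 3, 2, 2) · 3: (2, 1, 1, 1) · 4: (1, 4, 1, 0) · 5: (1, 4, 1, 0) · 6: (3, 3, 1, 0) · 7: (2, 3, 2, 2) · 8: (2, 3, 2, 2) · 9: (1, 4, 1, 0) · 10: (2, 3, 2, 2) · 11: (2, 1, 1, 1) · 12: (2, 1, 1, 1) · 13: (3, 3, 1, 0)

Linkage partition of the 13 weights (4 classes, p=11):

[[1, 2, 7, 8, 10], [3, 11, 12], [4, 5, 9], [6, 13]]


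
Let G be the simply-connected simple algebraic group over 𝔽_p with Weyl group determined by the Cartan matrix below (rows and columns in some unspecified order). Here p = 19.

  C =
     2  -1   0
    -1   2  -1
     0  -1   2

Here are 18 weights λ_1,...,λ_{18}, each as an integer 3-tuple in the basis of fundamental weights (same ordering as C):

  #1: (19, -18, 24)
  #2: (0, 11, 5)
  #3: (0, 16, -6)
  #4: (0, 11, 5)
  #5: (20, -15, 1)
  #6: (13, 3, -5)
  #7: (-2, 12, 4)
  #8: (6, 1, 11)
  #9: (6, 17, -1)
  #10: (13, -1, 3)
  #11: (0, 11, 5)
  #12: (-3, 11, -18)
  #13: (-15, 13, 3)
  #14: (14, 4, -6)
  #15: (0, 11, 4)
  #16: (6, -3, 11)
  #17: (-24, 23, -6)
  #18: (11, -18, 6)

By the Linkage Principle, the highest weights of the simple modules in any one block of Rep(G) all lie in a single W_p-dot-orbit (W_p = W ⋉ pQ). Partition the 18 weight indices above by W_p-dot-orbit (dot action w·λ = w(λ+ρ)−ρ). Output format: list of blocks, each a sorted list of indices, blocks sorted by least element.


Root system A_3: the 3×3 matrix C matches after relabeling.

Each λ_j+ρ reduced to Ā_19; 3-tuples below use C's row order:

  1: (6, 10, 1)
  2: (1, 12, 6)
  3: (1, 12, 5)
  4: (1, 12, 6)
  5: (5, 2, 10)
  6: (14, 0, 4)
  7: (1, 12, 5)
  8: (5, 2, 10)
  9: (1, 12, 6)
  10: (14, 0, 4)
  11: (1, 12, 6)
  12: (5, 2, 10)
  13: (14, 0, 4)
  14: (14, 0, 4)
  15: (1, 12, 5)
  16: (5, 2, 10)
  17: (14, 0, 4)
  18: (5, 2, 10)

5 distinct reps among the 18 weights ⇒ 5 W_19-linkage classes:

[[1], [2, 4, 9, 11], [3, 7, 15], [5, 8, 12, 16, 18], [6, 10, 13, 14, 17]]


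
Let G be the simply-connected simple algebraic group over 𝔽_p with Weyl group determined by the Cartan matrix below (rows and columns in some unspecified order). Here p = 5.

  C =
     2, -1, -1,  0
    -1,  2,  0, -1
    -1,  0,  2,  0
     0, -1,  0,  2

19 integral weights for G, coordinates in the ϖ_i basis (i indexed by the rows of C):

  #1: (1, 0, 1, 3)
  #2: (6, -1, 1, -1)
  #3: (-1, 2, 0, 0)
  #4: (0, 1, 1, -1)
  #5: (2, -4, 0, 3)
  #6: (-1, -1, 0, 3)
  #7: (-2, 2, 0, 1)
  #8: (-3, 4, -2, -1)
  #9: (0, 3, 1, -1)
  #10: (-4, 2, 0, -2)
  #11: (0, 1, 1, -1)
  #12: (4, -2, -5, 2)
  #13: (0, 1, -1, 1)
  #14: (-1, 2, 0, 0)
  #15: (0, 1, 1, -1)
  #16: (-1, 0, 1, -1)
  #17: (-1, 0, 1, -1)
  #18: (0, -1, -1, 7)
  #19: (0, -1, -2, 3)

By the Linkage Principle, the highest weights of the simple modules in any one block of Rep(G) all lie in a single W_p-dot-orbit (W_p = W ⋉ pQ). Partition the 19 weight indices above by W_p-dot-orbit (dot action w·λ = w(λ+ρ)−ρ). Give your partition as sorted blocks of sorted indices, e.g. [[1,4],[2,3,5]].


C ↔ A_4 under row/col permutation; |W(A_4)| = 120.

Folding the 19 weights λ_j+ρ into Ā_5 (reps in the given 4-coord order):

  λ_1 → (0, 1, 2, 0)
  λ_2 → (1, 2, 0, 2)
  λ_3 → (0, 3, 1, 1)
  λ_4 → (1, 2, 2, 0)
  λ_5 → (0, 3, 1, 1)
  λ_6 → (0, 0, 1, 4)
  λ_7 → (1, 2, 0, 2)
  λ_8 → (1, 2, 2, 0)
  λ_9 → (1, 2, 0, 2)
  λ_10 → (0, 1, 2, 0)
  λ_11 → (1, 2, 2, 0)
  λ_12 → (0, 1, 2, 0)
  λ_13 → (1, 2, 0, 2)
  λ_14 → (0, 3, 1, 1)
  λ_15 → (1, 2, 2, 0)
  λ_16 → (0, 1, 2, 0)
  λ_17 → (0, 1, 2, 0)
  λ_18 → (0, 3, 1, 1)
  λ_19 → (0, 0, 1, 4)

The 19 indices split into 5 linkage classes (same alcove rep ⇔ same W_5-dot-orbit):

[[1, 10, 12, 16, 17], [2, 7, 9, 13], [3, 5, 14, 18], [4, 8, 11, 15], [6, 19]]


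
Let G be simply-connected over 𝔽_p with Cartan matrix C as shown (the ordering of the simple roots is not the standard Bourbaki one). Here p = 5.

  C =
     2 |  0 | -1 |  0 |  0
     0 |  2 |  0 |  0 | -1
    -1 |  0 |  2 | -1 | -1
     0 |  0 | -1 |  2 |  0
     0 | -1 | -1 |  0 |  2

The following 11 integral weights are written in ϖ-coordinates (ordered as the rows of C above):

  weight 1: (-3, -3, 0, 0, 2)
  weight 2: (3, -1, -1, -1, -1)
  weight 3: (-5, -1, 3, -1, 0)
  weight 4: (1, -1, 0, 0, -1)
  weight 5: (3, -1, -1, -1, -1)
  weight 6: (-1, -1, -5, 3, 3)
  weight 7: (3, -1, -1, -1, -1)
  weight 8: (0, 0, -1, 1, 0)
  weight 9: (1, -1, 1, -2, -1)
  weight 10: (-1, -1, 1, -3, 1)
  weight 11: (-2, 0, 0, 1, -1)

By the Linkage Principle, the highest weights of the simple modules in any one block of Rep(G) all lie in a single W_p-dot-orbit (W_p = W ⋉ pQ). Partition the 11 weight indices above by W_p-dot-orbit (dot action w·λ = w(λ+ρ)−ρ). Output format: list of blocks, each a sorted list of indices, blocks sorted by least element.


C ↔ D_5 under row/col permutation; |W(D_5)| = 1920.

Each λ_j+ρ reduced to Ā_5; 5-tuples below use C's row order:

  1: (1, 2, 1, 0, 0);  2: (4, 0, 0, 0, 0);  3: (4, 0, 0, 0, 0);  4: (2, 0, 1, 1, 0);  5: (4, 0, 0, 0, 0);  6: (4, 0, 0, 0, 0);  7: (4, 0, 0, 0, 0);  8: (1, 1, 0, 2, 0);  9: (2, 0, 1, 1, 0);  10: (0, 0, 0, 2, 1);  11: (1, 1, 0, 2, 0)

Grouping the 11 weights by Ā_5-representative: 5 linkage classes.

[[1], [2, 3, 5, 6, 7], [4, 9], [8, 11], [10]]


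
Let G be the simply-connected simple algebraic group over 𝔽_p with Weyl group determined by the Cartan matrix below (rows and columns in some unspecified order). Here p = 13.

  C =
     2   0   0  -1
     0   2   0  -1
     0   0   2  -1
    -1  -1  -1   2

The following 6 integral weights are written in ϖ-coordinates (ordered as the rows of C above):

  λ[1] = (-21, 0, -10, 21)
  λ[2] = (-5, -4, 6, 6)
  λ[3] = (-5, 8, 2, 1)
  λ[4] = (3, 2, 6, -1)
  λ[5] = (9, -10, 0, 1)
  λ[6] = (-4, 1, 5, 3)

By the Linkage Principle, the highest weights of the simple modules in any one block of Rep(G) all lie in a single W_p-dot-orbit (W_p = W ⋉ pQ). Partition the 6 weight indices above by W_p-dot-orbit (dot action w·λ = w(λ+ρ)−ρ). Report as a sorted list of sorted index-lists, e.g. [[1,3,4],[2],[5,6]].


Cartan matrix: type D_4 (|W|=192); un-permuting the 4 rows.

Each λ_j+ρ reduced to Ā_13; 4-tuples below use C's row order:

  λ_1+ρ ↦ (3, 2, 6, 1)
  λ_2+ρ ↦ (3, 2, 6, 1)
  λ_3+ρ ↦ (2, 7, 1, 1)
  λ_4+ρ ↦ (3, 2, 6, 1)
  λ_5+ρ ↦ (3, 2, 6, 1)
  λ_6+ρ ↦ (3, 2, 6, 1)

Partition of {1..6} into 2 W_13-dot-orbits:

[[1, 2, 4, 5, 6], [3]]


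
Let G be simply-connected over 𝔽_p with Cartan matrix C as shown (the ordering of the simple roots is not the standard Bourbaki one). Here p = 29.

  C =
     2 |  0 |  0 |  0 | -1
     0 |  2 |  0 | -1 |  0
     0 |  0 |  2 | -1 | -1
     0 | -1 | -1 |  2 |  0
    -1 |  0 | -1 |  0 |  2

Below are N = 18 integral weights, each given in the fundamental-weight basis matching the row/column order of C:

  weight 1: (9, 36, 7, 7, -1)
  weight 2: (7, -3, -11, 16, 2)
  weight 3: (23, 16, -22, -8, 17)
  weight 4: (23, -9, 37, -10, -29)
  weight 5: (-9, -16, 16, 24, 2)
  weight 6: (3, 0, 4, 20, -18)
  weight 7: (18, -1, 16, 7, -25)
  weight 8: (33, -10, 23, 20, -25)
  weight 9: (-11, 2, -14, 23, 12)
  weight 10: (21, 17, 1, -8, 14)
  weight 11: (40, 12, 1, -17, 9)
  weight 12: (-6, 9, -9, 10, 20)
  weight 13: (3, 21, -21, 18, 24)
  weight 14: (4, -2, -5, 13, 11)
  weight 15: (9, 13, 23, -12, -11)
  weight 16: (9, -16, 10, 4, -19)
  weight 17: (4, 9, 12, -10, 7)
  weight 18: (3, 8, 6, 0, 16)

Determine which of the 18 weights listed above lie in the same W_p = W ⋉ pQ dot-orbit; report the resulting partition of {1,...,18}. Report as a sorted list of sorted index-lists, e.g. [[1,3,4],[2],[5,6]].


Type A_5, rank 5, |W|=720; reorder rows/cols to standard.

W_29-reps of the 18 weights in Ā_29 (same 5-coord order as C):

  λ_1 → (0, 5, 8, 3, 8);  λ_2 → (1, 2, 3, 5, 7);  λ_3 → (1, 2, 3, 5, 7);  λ_4 → (5, 0, 7, 1, 12);  λ_5 → (5, 1, 4, 9, 8);  λ_6 → (5, 1, 4, 9, 8);  λ_7 → (5, 0, 7, 1, 12);  λ_8 → (9, 5, 5, 0, 3);  λ_9 → (0, 3, 3, 11, 10);  λ_10 → (1, 2, 3, 5, 7);  λ_11 → (5, 1, 4, 9, 8);  λ_12 → (0, 5, 8, 3, 8);  λ_13 → (5, 0, 7, 1, 12);  λ_14 → (5, 1, 4, 9, 8);  λ_15 → (0, 3, 3, 11, 10);  λ_16 → (1, 2, 3, 5, 7);  λ_17 → (5, 1, 4, 9, 8);  λ_18 → (5, 0, 7, 1, 12)

6 distinct reps among the 18 weights ⇒ 6 W_29-linkage classes:

[[1, 12], [2, 3, 10, 16], [4, 7, 13, 18], [5, 6, 11, 14, 17], [8], [9, 15]]


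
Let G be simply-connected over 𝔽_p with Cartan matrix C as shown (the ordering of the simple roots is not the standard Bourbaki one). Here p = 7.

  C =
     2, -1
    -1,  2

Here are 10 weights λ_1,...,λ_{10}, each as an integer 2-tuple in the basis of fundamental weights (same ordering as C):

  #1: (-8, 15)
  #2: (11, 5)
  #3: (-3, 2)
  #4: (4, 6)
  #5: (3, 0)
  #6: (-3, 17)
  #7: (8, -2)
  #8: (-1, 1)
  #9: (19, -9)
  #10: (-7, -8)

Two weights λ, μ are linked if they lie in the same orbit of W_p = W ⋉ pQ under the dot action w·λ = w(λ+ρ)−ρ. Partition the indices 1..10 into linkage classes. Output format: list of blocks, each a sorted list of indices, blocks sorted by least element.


Type A_2, rank 2, |W|=6; reorder rows/cols to standard.

Alcove-folded reps (p=7, 10 weights, presented ϖ-order):

  [1] (0, 2) · [2] (4, 1) · [3] (2, 1) · [4] (0, 2) · [5] (4, 1) · [6] (3, 2) · [7] (5, 1) · [8] (0, 2) · [9] (5, 1) · [10] (1, 0)

These 10 weights hit 6 W_7-dot-orbits; sizes (3, 2, 1, 1, 2, 1):

[[1, 4, 8], [2, 5], [3], [6], [7, 9], [10]]


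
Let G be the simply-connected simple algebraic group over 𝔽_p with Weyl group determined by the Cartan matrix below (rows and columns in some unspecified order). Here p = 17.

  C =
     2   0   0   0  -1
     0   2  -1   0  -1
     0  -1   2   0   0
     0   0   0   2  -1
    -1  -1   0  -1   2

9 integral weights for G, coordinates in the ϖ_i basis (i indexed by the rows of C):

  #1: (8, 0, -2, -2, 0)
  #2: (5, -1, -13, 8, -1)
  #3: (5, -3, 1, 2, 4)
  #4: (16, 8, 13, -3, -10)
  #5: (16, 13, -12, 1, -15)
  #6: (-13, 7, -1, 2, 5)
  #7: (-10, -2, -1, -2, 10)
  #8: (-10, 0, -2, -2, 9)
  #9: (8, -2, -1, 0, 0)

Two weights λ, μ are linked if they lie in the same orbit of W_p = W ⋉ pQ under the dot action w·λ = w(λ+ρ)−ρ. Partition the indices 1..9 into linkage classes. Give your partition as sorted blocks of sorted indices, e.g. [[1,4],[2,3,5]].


Root system D_5: the 5×5 matrix C matches after relabeling.

Each λ_j+ρ reduced to Ā_17; 5-tuples below use C's row order:

  λ_1+ρ ↦ (9, 0, 1, 1, 0);  λ_2+ρ ↦ (6, 0, 0, 3, 3);  λ_3+ρ ↦ (6, 0, 0, 3, 3);  λ_4+ρ ↦ (6, 0, 0, 3, 3);  λ_5+ρ ↦ (6, 0, 0, 3, 3);  λ_6+ρ ↦ (6, 0, 0, 3, 3);  λ_7+ρ ↦ (9, 0, 1, 1, 0);  λ_8+ρ ↦ (9, 0, 1, 1, 0);  λ_9+ρ ↦ (9, 0, 1, 1, 0)

Linkage partition of the 9 weights (2 classes, p=17):

[[1, 7, 8, 9], [2, 3, 4, 5, 6]]


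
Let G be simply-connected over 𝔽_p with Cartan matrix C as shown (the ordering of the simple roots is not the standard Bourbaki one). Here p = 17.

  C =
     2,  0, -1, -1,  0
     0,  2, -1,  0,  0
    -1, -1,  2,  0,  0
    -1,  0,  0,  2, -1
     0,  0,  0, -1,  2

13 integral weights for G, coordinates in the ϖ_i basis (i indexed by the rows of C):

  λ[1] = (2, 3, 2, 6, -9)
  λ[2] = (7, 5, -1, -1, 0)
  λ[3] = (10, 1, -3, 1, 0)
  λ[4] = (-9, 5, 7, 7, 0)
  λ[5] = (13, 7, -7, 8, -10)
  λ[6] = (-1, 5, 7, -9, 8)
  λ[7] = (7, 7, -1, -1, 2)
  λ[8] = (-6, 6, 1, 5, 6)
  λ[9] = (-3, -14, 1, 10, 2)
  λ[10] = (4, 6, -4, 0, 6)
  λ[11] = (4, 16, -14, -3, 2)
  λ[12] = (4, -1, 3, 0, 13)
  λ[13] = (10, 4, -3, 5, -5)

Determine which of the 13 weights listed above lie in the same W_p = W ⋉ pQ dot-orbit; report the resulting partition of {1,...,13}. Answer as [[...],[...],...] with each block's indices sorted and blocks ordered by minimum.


C ↔ A_5 under row/col permutation; |W(A_5)| = 720.

Each λ_j+ρ reduced to Ā_17; 5-tuples below use C's row order:

  1: (2, 4, 3, 1, 7) · 2: (8, 6, 0, 0, 1) · 3: (9, 0, 2, 2, 1) · 4: (8, 6, 0, 0, 1) · 5: (8, 6, 0, 0, 1) · 6: (8, 6, 0, 0, 1) · 7: (8, 6, 0, 0, 1) · 8: (2, 4, 3, 1, 7) · 9: (9, 0, 2, 2, 1) · 10: (2, 4, 3, 1, 7) · 11: (2, 4, 3, 1, 7) · 12: (2, 4, 3, 1, 7) · 13: (9, 0, 2, 2, 1)

Linkage partition of the 13 weights (3 classes, p=17):

[[1, 8, 10, 11, 12], [2, 4, 5, 6, 7], [3, 9, 13]]


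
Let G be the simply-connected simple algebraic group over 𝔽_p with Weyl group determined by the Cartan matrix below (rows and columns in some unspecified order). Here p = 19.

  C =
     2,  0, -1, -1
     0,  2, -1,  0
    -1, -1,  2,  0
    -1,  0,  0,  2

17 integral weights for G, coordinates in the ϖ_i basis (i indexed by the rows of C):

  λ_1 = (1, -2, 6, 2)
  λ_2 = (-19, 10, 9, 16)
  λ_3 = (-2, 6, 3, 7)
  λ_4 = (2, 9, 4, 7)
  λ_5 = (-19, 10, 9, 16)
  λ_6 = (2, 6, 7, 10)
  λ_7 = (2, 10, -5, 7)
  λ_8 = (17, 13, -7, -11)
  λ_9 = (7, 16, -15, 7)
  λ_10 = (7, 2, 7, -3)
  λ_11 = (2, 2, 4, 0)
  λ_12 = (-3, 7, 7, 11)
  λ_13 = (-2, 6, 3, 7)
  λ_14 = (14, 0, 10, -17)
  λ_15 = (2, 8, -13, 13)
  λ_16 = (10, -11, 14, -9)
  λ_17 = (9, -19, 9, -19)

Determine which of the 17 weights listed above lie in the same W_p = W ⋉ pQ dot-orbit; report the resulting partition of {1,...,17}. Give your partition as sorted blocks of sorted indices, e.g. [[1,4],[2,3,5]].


C ↔ A_4 under row/col permutation; |W(A_4)| = 120.

λ_j+ρ reflected into Ā_19 (⟨·,θ^∨⟩≤19); 4-tuples as given:

  1: (2, 1, 6, 3)
  2: (8, 1, 8, 1)
  3: (1, 7, 3, 7)
  4: (3, 3, 5, 1)
  5: (8, 1, 8, 1)
  6: (3, 3, 5, 1)
  7: (1, 7, 3, 7)
  8: (2, 1, 6, 3)
  9: (6, 3, 8, 2)
  10: (6, 3, 8, 2)
  11: (3, 3, 5, 1)
  12: (2, 1, 6, 3)
  13: (1, 7, 3, 7)
  14: (1, 7, 3, 7)
  15: (9, 3, 0, 5)
  16: (3, 3, 5, 1)
  17: (8, 1, 8, 1)

The 17 indices split into 6 linkage classes (same alcove rep ⇔ same W_19-dot-orbit):

[[1, 8, 12], [2, 5, 17], [3, 7, 13, 14], [4, 6, 11, 16], [9, 10], [15]]


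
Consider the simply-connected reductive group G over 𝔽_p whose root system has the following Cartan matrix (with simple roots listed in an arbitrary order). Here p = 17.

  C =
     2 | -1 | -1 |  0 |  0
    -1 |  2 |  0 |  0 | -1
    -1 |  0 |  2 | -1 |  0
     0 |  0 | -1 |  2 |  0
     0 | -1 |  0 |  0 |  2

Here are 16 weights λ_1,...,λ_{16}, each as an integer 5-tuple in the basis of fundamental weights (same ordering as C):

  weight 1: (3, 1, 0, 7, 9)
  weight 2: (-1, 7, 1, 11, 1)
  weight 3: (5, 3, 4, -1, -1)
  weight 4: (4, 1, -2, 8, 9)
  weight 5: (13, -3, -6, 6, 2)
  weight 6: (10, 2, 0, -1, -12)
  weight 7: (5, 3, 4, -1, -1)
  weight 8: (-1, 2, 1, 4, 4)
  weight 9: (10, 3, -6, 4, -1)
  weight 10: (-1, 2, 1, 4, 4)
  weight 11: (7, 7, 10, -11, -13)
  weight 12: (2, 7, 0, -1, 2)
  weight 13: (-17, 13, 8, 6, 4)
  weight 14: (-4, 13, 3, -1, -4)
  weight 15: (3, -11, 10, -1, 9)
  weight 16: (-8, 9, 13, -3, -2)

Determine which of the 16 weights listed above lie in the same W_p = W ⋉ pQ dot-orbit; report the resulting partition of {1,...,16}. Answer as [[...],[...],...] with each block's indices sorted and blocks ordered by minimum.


C ↔ A_5 under row/col permutation; |W(A_5)| = 720.

Each λ_j+ρ reduced to Ā_17; 5-tuples below use C's row order:

  1: (4, 2, 1, 0, 2) · 2: (0, 3, 2, 5, 5) · 3: (6, 4, 5, 0, 0) · 4: (4, 2, 1, 0, 2) · 5: (7, 2, 5, 2, 1) · 6: (3, 8, 1, 0, 3) · 7: (6, 4, 5, 0, 0) · 8: (0, 3, 2, 5, 5) · 9: (6, 4, 5, 0, 0) · 10: (0, 3, 2, 5, 5) · 11: (4, 2, 1, 0, 2) · 12: (3, 8, 1, 0, 3) · 13: (7, 2, 5, 2, 1) · 14: (3, 8, 1, 0, 3) · 15: (6, 4, 5, 0, 0) · 16: (7, 2, 5, 2, 1)

The 16 indices split into 5 linkage classes (same alcove rep ⇔ same W_17-dot-orbit):

[[1, 4, 11], [2, 8, 10], [3, 7, 9, 15], [5, 13, 16], [6, 12, 14]]


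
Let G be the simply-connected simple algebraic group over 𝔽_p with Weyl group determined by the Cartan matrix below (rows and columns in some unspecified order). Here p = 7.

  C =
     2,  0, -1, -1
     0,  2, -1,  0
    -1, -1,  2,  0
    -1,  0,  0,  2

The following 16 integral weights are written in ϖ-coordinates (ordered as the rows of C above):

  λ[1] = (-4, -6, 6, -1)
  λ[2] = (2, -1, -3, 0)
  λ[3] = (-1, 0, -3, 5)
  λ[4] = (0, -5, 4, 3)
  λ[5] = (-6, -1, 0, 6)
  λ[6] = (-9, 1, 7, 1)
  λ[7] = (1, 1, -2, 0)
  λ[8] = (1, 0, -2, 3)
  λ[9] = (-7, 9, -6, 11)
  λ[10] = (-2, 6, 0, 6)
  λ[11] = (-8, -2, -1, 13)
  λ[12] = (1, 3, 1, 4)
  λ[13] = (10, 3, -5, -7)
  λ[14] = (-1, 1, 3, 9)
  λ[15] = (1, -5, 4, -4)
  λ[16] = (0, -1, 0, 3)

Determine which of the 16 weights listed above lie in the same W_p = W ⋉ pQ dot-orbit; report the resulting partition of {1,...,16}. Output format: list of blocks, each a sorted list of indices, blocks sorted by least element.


C ↔ A_4 under row/col permutation; |W(A_4)| = 120.

Ā_7 reps of the 16 weights (A_4, coords as presented):

  [1] (1, 4, 0, 2);  [2] (1, 2, 0, 1);  [3] (1, 0, 1, 4);  [4] (1, 1, 1, 1);  [5] (1, 4, 0, 2);  [6] (1, 0, 1, 3);  [7] (1, 1, 1, 1);  [8] (1, 0, 1, 4);  [9] (1, 1, 1, 1);  [10] (0, 0, 0, 1);  [11] (0, 0, 0, 1);  [12] (1, 2, 0, 1);  [13] (1, 4, 0, 2);  [14] (1, 4, 0, 2);  [15] (1, 4, 0, 2);  [16] (1, 0, 1, 4)

These 16 weights hit 6 W_7-dot-orbits; sizes (5, 2, 3, 3, 1, 2):

[[1, 5, 13, 14, 15], [2, 12], [3, 8, 16], [4, 7, 9], [6], [10, 11]]


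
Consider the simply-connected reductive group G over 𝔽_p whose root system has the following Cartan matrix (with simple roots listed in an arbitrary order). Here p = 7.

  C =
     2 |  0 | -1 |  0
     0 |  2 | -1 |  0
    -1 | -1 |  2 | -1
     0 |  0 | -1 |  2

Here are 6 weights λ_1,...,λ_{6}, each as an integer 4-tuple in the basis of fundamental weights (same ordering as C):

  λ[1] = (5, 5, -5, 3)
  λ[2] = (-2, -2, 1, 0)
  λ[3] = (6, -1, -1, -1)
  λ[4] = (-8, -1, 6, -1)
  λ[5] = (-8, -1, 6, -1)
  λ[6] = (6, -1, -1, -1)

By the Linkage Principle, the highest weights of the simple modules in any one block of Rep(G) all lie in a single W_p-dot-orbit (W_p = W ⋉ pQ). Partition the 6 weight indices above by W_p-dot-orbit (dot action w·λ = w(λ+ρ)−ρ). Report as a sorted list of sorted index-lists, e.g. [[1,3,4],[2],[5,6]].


Cartan matrix: type D_4 (|W|=192); un-permuting the 4 rows.

Ā_7 reps of the 6 weights (D_4, coords as presented):

  λ_1+ρ ↦ (1, 1, 0, 1);  λ_2+ρ ↦ (1, 1, 0, 1);  λ_3+ρ ↦ (7, 0, 0, 0);  λ_4+ρ ↦ (7, 0, 0, 0);  λ_5+ρ ↦ (7, 0, 0, 0);  λ_6+ρ ↦ (7, 0, 0, 0)

These 6 weights hit 2 W_7-dot-orbits; sizes (2, 4):

[[1, 2], [3, 4, 5, 6]]


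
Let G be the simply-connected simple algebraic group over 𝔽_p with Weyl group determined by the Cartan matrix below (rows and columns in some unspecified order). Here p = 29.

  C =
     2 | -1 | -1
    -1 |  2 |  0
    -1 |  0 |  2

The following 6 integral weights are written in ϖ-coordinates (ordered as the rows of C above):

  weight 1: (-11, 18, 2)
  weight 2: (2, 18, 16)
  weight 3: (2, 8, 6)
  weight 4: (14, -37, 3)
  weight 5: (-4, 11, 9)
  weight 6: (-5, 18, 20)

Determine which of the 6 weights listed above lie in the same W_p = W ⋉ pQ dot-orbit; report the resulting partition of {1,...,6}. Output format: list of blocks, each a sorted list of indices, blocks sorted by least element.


Root system A_3: the 3×3 matrix C matches after relabeling.

λ_j+ρ reflected into Ā_29 (⟨·,θ^∨⟩≤29); 3-tuples as given:

  λ_1 → (3, 9, 7);  λ_2 → (3, 9, 7);  λ_3 → (3, 9, 7);  λ_4 → (4, 8, 10);  λ_5 → (3, 9, 7);  λ_6 → (4, 8, 10)

Partition of {1..6} into 2 W_29-dot-orbits:

[[1, 2, 3, 5], [4, 6]]


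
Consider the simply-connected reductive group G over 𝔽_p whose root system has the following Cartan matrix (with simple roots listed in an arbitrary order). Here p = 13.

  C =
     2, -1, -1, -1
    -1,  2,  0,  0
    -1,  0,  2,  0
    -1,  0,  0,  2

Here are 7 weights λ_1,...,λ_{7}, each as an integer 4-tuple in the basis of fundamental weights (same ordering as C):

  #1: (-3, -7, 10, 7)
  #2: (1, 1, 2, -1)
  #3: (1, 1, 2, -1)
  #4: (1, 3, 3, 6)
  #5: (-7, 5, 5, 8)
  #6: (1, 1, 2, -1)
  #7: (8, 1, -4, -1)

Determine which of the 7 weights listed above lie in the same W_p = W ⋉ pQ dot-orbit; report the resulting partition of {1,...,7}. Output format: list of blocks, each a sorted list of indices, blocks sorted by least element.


Type D_4, rank 4, |W|=192; reorder rows/cols to standard.

Alcove-folded reps (p=13, 7 weights, presented ϖ-order):

  1: (2, 2, 3, 0) · 2: (2, 2, 3, 0) · 3: (2, 2, 3, 0) · 4: (4, 0, 0, 3) · 5: (4, 0, 0, 3) · 6: (2, 2, 3, 0) · 7: (2, 2, 3, 0)

These 7 weights hit 2 W_13-dot-orbits; sizes (5, 2):

[[1, 2, 3, 6, 7], [4, 5]]


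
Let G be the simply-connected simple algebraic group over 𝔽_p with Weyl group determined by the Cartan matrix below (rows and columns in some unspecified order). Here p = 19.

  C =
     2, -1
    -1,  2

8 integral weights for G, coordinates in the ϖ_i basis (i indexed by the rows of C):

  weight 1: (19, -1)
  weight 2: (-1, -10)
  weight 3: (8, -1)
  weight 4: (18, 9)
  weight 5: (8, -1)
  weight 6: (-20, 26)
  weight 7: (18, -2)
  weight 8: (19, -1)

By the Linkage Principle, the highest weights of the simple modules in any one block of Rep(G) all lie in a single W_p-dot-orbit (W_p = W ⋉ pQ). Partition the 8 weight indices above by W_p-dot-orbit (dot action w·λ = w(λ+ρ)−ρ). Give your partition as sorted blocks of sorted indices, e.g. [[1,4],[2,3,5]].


Dynkin diagram of C (from the 2 off-diagonal −1 entries): A_2.

Folding the 8 weights λ_j+ρ into Ā_19 (reps in the given 2-coord order):

  1: (18, 1);  2: (9, 0);  3: (9, 0);  4: (9, 0);  5: (9, 0);  6: (11, 0);  7: (18, 1);  8: (18, 1)

Linkage partition of the 8 weights (3 classes, p=19):

[[1, 7, 8], [2, 3, 4, 5], [6]]
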